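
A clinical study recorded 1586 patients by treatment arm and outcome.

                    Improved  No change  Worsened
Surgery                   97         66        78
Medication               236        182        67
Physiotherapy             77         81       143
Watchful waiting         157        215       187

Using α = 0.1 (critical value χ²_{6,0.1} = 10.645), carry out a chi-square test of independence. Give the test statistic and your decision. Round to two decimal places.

130.21; reject H₀

Row totals: 241, 485, 301, 559. Column totals: 567, 544, 475. Grand total N = 1586.
Expected counts (row total × column total / N):
  Surgery, Improved: 241×567/1586 = 86.158
  Surgery, No change: 241×544/1586 = 82.663
  Surgery, Worsened: 241×475/1586 = 72.178
  Medication, Improved: 485×567/1586 = 173.389
  Medication, No change: 485×544/1586 = 166.356
  Medication, Worsened: 485×475/1586 = 145.255
  Physiotherapy, Improved: 301×567/1586 = 107.608
  Physiotherapy, No change: 301×544/1586 = 103.243
  Physiotherapy, Worsened: 301×475/1586 = 90.148
  Watchful waiting, Improved: 559×567/1586 = 199.844
  Watchful waiting, No change: 559×544/1586 = 191.738
  Watchful waiting, Worsened: 559×475/1586 = 167.418
Contributions (O − E)²/E:
  (97 − 86.158)²/86.158 = 1.3643
  (66 − 82.663)²/82.663 = 3.3589
  (78 − 72.178)²/72.178 = 0.4696
  (236 − 173.389)²/173.389 = 22.6089
  (182 − 166.356)²/166.356 = 1.4712
  (67 − 145.255)²/145.255 = 42.1593
  (77 − 107.608)²/107.608 = 8.7061
  (81 − 103.243)²/103.243 = 4.7921
  (143 − 90.148)²/90.148 = 30.9861
  (157 − 199.844)²/199.844 = 9.1852
  (215 − 191.738)²/191.738 = 2.8222
  (187 − 167.418)²/167.418 = 2.2904
χ² = 1.3643 + 3.3589 + 0.4696 + 22.6089 + 1.4712 + 42.1593 + 8.7061 + 4.7921 + 30.9861 + 9.1852 + 2.8222 + 2.2904 = 130.21
df = (4−1)(3−1) = 6. Since 130.21 > 10.645, reject the null hypothesis of independence at α = 0.1.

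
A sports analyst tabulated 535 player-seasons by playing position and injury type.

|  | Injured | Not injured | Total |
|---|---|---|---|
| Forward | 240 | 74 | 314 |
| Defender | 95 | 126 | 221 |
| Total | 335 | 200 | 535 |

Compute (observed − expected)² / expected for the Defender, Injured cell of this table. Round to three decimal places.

Row total (Defender) = 221; column total (Injured) = 335; N = 535.
Expected count E = 221 × 335 / 535 = 138.3832.
Contribution = (O − E)²/E = (95 − 138.3832)² / 138.3832 = 13.601.

13.601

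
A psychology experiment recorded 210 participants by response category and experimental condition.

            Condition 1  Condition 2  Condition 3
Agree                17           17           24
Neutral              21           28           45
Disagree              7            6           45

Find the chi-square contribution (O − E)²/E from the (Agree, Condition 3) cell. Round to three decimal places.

1.780

Row total (Agree) = 58; column total (Condition 3) = 114; N = 210.
Expected count E = 58 × 114 / 210 = 31.48571.
Contribution = (O − E)²/E = (24 − 31.48571)² / 31.48571 = 1.780.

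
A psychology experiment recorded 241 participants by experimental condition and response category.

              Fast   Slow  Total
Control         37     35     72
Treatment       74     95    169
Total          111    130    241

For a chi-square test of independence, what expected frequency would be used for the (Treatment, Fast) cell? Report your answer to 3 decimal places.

77.838

Row total (Treatment) = 169; column total (Fast) = 111; grand total N = 241.
Expected count = (row total × column total) / N = 169 × 111 / 241 = 77.838.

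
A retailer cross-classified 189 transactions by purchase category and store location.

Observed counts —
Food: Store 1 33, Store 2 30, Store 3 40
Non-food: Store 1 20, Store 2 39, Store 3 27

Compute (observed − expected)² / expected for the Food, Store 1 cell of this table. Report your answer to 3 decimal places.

0.587

Row total (Food) = 103; column total (Store 1) = 53; N = 189.
Expected count E = 103 × 53 / 189 = 28.8836.
Contribution = (O − E)²/E = (33 − 28.8836)² / 28.8836 = 0.587.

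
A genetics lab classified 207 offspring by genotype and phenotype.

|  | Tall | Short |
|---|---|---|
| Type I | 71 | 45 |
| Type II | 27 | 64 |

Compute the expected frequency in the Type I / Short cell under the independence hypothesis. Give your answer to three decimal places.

Row total (Type I) = 116; column total (Short) = 109; grand total N = 207.
Expected count = (row total × column total) / N = 116 × 109 / 207 = 61.082.

61.082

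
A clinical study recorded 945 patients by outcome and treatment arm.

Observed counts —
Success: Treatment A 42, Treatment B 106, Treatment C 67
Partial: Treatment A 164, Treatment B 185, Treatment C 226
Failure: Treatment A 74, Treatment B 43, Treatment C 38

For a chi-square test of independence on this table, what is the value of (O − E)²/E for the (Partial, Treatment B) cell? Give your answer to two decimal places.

Row total (Partial) = 575; column total (Treatment B) = 334; N = 945.
Expected count E = 575 × 334 / 945 = 203.228.
Contribution = (O − E)²/E = (185 − 203.228)² / 203.228 = 1.63.

1.63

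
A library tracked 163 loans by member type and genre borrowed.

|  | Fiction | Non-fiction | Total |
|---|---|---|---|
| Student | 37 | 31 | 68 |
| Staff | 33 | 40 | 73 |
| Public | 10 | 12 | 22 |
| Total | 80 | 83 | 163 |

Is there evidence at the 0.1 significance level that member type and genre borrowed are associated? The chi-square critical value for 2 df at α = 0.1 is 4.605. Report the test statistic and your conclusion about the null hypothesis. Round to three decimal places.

Grand total N = 163.
Expected counts (row total × column total / N):
  Student, Fiction: 68×80/163 = 33.3742
  Student, Non-fiction: 68×83/163 = 34.6258
  Staff, Fiction: 73×80/163 = 35.8282
  Staff, Non-fiction: 73×83/163 = 37.1718
  Public, Fiction: 22×80/163 = 10.7975
  Public, Non-fiction: 22×83/163 = 11.2025
Contributions (O − E)²/E:
  (37 − 33.3742)²/33.3742 = 0.3939
  (31 − 34.6258)²/34.6258 = 0.3797
  (33 − 35.8282)²/35.8282 = 0.2233
  (40 − 37.1718)²/37.1718 = 0.2152
  (10 − 10.7975)²/10.7975 = 0.0589
  (12 − 11.2025)²/11.2025 = 0.0568
χ² = 0.3939 + 0.3797 + 0.2233 + 0.2152 + 0.0589 + 0.0568 = 1.328
df = (3−1)(2−1) = 2. Since 1.328 < 4.605, fail to reject the null hypothesis of independence at α = 0.1.

1.328; fail to reject H₀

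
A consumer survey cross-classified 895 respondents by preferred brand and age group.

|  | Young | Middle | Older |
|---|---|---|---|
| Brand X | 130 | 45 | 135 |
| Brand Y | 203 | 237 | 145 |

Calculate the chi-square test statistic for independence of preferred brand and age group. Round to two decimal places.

69.11

Row totals: 310, 585. Column totals: 333, 282, 280. Grand total N = 895.
Expected counts (row total × column total / N):
  Brand X, Young: 310×333/895 = 115.341
  Brand X, Middle: 310×282/895 = 97.676
  Brand X, Older: 310×280/895 = 96.983
  Brand Y, Young: 585×333/895 = 217.659
  Brand Y, Middle: 585×282/895 = 184.324
  Brand Y, Older: 585×280/895 = 183.017
Contributions (O − E)²/E:
  (130 − 115.341)²/115.341 = 1.8631
  (45 − 97.676)²/97.676 = 28.4078
  (135 − 96.983)²/96.983 = 14.9025
  (203 − 217.659)²/217.659 = 0.9873
  (237 − 184.324)²/184.324 = 15.0537
  (145 − 183.017)²/183.017 = 7.8970
χ² = 1.8631 + 28.4078 + 14.9025 + 0.9873 + 15.0537 + 7.8970 = 69.11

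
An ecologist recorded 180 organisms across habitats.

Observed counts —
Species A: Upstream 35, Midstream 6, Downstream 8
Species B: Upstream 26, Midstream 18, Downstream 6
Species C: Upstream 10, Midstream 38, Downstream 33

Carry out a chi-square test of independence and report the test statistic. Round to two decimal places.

52.74

Row totals: 49, 50, 81. Column totals: 71, 62, 47. Grand total N = 180.
Expected counts (row total × column total / N):
  Species A, Upstream: 49×71/180 = 19.328
  Species A, Midstream: 49×62/180 = 16.878
  Species A, Downstream: 49×47/180 = 12.794
  Species B, Upstream: 50×71/180 = 19.722
  Species B, Midstream: 50×62/180 = 17.222
  Species B, Downstream: 50×47/180 = 13.056
  Species C, Upstream: 81×71/180 = 31.950
  Species C, Midstream: 81×62/180 = 27.900
  Species C, Downstream: 81×47/180 = 21.150
Contributions (O − E)²/E:
  (35 − 19.328)²/19.328 = 12.7076
  (6 − 16.878)²/16.878 = 7.0110
  (8 − 12.794)²/12.794 = 1.7963
  (26 − 19.722)²/19.722 = 1.9984
  (18 − 17.222)²/17.222 = 0.0351
  (6 − 13.056)²/13.056 = 3.8134
  (10 − 31.950)²/31.950 = 15.0799
  (38 − 27.900)²/27.900 = 3.6563
  (33 − 21.150)²/21.150 = 6.6394
χ² = 12.7076 + 7.0110 + 1.7963 + 1.9984 + 0.0351 + 3.8134 + 15.0799 + 3.6563 + 6.6394 = 52.74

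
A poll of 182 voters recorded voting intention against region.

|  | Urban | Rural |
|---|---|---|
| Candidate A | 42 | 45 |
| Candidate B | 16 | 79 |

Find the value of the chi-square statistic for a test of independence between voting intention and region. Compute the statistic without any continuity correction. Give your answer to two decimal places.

Row totals: 87, 95. Column totals: 58, 124. Grand total N = 182.
Expected counts (row total × column total / N):
  Candidate A, Urban: 87×58/182 = 27.725
  Candidate A, Rural: 87×124/182 = 59.275
  Candidate B, Urban: 95×58/182 = 30.275
  Candidate B, Rural: 95×124/182 = 64.725
Contributions (O − E)²/E:
  (42 − 27.725)²/27.725 = 7.3499
  (45 − 59.275)²/59.275 = 3.4378
  (16 − 30.275)²/30.275 = 6.7308
  (79 − 64.725)²/64.725 = 3.1483
χ² = 7.3499 + 3.4378 + 6.7308 + 3.1483 = 20.67

20.67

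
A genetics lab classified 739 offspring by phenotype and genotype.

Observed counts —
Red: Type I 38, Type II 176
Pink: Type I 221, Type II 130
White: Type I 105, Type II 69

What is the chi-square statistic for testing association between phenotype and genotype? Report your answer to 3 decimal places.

119.894

Row totals: 214, 351, 174. Column totals: 364, 375. Grand total N = 739.
Expected counts (row total × column total / N):
  Red, Type I: 214×364/739 = 105.4073
  Red, Type II: 214×375/739 = 108.5927
  Pink, Type I: 351×364/739 = 172.8877
  Pink, Type II: 351×375/739 = 178.1123
  White, Type I: 174×364/739 = 85.7050
  White, Type II: 174×375/739 = 88.2950
Contributions (O − E)²/E:
  (38 − 105.4073)²/105.4073 = 43.1065
  (176 − 108.5927)²/108.5927 = 41.8421
  (221 − 172.8877)²/172.8877 = 13.3890
  (130 − 178.1123)²/178.1123 = 12.9963
  (105 − 85.7050)²/85.7050 = 4.3439
  (69 − 88.2950)²/88.2950 = 4.2165
χ² = 43.1065 + 41.8421 + 13.3890 + 12.9963 + 4.3439 + 4.2165 = 119.894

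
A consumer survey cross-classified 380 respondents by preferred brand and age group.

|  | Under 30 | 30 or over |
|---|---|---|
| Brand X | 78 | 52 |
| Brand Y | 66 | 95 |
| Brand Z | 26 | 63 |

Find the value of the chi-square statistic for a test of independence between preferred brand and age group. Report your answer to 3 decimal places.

Row totals: 130, 161, 89. Column totals: 170, 210. Grand total N = 380.
Expected counts (row total × column total / N):
  Brand X, Under 30: 130×170/380 = 58.1579
  Brand X, 30 or over: 130×210/380 = 71.8421
  Brand Y, Under 30: 161×170/380 = 72.0263
  Brand Y, 30 or over: 161×210/380 = 88.9737
  Brand Z, Under 30: 89×170/380 = 39.8158
  Brand Z, 30 or over: 89×210/380 = 49.1842
Contributions (O − E)²/E:
  (78 − 58.1579)²/58.1579 = 6.7697
  (52 − 71.8421)²/71.8421 = 5.4802
  (66 − 72.0263)²/72.0263 = 0.5042
  (95 − 88.9737)²/88.9737 = 0.4082
  (26 − 39.8158)²/39.8158 = 4.7940
  (63 − 49.1842)²/49.1842 = 3.8808
χ² = 6.7697 + 5.4802 + 0.5042 + 0.4082 + 4.7940 + 3.8808 = 21.837

21.837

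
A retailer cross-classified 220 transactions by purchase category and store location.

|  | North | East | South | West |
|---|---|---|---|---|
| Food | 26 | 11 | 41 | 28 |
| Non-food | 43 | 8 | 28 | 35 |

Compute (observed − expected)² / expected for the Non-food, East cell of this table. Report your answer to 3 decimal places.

0.346

Row total (Non-food) = 114; column total (East) = 19; N = 220.
Expected count E = 114 × 19 / 220 = 9.8455.
Contribution = (O − E)²/E = (8 − 9.8455)² / 9.8455 = 0.346.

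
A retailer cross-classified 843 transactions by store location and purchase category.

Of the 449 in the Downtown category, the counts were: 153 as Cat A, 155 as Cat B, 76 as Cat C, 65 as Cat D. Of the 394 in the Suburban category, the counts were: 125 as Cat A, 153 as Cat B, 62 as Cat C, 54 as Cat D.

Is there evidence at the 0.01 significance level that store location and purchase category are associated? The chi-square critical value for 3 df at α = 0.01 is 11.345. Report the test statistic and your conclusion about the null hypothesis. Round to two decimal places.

1.69; fail to reject H₀

Row totals: 449, 394. Column totals: 278, 308, 138, 119. Grand total N = 843.
Expected counts (row total × column total / N):
  Downtown, Cat A: 449×278/843 = 148.069
  Downtown, Cat B: 449×308/843 = 164.047
  Downtown, Cat C: 449×138/843 = 73.502
  Downtown, Cat D: 449×119/843 = 63.382
  Suburban, Cat A: 394×278/843 = 129.931
  Suburban, Cat B: 394×308/843 = 143.953
  Suburban, Cat C: 394×138/843 = 64.498
  Suburban, Cat D: 394×119/843 = 55.618
Contributions (O − E)²/E:
  (153 − 148.069)²/148.069 = 0.1642
  (155 − 164.047)²/164.047 = 0.4989
  (76 − 73.502)²/73.502 = 0.0849
  (65 − 63.382)²/63.382 = 0.0413
  (125 − 129.931)²/129.931 = 0.1871
  (153 − 143.953)²/143.953 = 0.5686
  (62 − 64.498)²/64.498 = 0.0967
  (54 − 55.618)²/55.618 = 0.0471
χ² = 0.1642 + 0.4989 + 0.0849 + 0.0413 + 0.1871 + 0.5686 + 0.0967 + 0.0471 = 1.69
df = (2−1)(4−1) = 3. Since 1.69 < 11.345, fail to reject the null hypothesis of independence at α = 0.01.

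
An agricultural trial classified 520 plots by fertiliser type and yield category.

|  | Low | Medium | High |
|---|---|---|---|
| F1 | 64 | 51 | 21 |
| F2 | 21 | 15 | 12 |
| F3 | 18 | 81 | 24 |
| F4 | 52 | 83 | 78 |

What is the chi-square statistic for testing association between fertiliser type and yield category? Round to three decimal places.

Row totals: 136, 48, 123, 213. Column totals: 155, 230, 135. Grand total N = 520.
Expected counts (row total × column total / N):
  F1, Low: 136×155/520 = 40.5385
  F1, Medium: 136×230/520 = 60.1538
  F1, High: 136×135/520 = 35.3077
  F2, Low: 48×155/520 = 14.3077
  F2, Medium: 48×230/520 = 21.2308
  F2, High: 48×135/520 = 12.4615
  F3, Low: 123×155/520 = 36.6635
  F3, Medium: 123×230/520 = 54.4038
  F3, High: 123×135/520 = 31.9327
  F4, Low: 213×155/520 = 63.4904
  F4, Medium: 213×230/520 = 94.2115
  F4, High: 213×135/520 = 55.2981
Contributions (O − E)²/E:
  (64 − 40.5385)²/40.5385 = 13.5783
  (51 − 60.1538)²/60.1538 = 1.3930
  (21 − 35.3077)²/35.3077 = 5.7979
  (21 − 14.3077)²/14.3077 = 3.1303
  (15 − 21.2308)²/21.2308 = 1.8286
  (12 − 12.4615)²/12.4615 = 0.0171
  (18 − 36.6635)²/36.6635 = 9.5006
  (81 − 54.4038)²/54.4038 = 13.0020
  (24 − 31.9327)²/31.9327 = 1.9706
  (52 − 63.4904)²/63.4904 = 2.0795
  (83 − 94.2115)²/94.2115 = 1.3342
  (78 − 55.2981)²/55.2981 = 9.3200
χ² = 13.5783 + 1.3930 + 5.7979 + 3.1303 + 1.8286 + 0.0171 + 9.5006 + 13.0020 + 1.9706 + 2.0795 + 1.3342 + 9.3200 = 62.952

62.952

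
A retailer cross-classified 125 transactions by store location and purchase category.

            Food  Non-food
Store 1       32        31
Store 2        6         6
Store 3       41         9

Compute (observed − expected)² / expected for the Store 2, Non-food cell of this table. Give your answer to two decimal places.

0.57

Row total (Store 2) = 12; column total (Non-food) = 46; N = 125.
Expected count E = 12 × 46 / 125 = 4.416.
Contribution = (O − E)²/E = (6 − 4.416)² / 4.416 = 0.57.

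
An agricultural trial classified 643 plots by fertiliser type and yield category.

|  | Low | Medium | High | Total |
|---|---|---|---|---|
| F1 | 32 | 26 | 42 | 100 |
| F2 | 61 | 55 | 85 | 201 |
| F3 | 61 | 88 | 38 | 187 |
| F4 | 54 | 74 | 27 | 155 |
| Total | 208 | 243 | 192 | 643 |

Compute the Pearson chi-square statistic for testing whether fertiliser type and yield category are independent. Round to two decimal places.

Grand total N = 643.
Expected counts (row total × column total / N):
  F1, Low: 100×208/643 = 32.348
  F1, Medium: 100×243/643 = 37.792
  F1, High: 100×192/643 = 29.860
  F2, Low: 201×208/643 = 65.020
  F2, Medium: 201×243/643 = 75.961
  F2, High: 201×192/643 = 60.019
  F3, Low: 187×208/643 = 60.491
  F3, Medium: 187×243/643 = 70.670
  F3, High: 187×192/643 = 55.838
  F4, Low: 155×208/643 = 50.140
  F4, Medium: 155×243/643 = 58.577
  F4, High: 155×192/643 = 46.283
Contributions (O − E)²/E:
  (32 − 32.348)²/32.348 = 0.0037
  (26 − 37.792)²/37.792 = 3.6794
  (42 − 29.860)²/29.860 = 4.9357
  (61 − 65.020)²/65.020 = 0.2485
  (55 − 75.961)²/75.961 = 5.7841
  (85 − 60.019)²/60.019 = 10.3975
  (61 − 60.491)²/60.491 = 0.0043
  (88 − 70.670)²/70.670 = 4.2497
  (38 − 55.838)²/55.838 = 5.6985
  (54 − 50.140)²/50.140 = 0.2972
  (74 − 58.577)²/58.577 = 4.0608
  (27 − 46.283)²/46.283 = 8.0339
χ² = 0.0037 + 3.6794 + 4.9357 + 0.2485 + 5.7841 + 10.3975 + 0.0043 + 4.2497 + 5.6985 + 0.2972 + 4.0608 + 8.0339 = 47.39

47.39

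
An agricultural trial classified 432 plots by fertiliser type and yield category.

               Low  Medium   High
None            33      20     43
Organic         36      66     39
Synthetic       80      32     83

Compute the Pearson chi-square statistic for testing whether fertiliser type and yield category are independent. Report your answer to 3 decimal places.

Row totals: 96, 141, 195. Column totals: 149, 118, 165. Grand total N = 432.
Expected counts (row total × column total / N):
  None, Low: 96×149/432 = 33.1111
  None, Medium: 96×118/432 = 26.2222
  None, High: 96×165/432 = 36.6667
  Organic, Low: 141×149/432 = 48.6319
  Organic, Medium: 141×118/432 = 38.5139
  Organic, High: 141×165/432 = 53.8542
  Synthetic, Low: 195×149/432 = 67.2569
  Synthetic, Medium: 195×118/432 = 53.2639
  Synthetic, High: 195×165/432 = 74.4792
Contributions (O − E)²/E:
  (33 − 33.1111)²/33.1111 = 0.0004
  (20 − 26.2222)²/26.2222 = 1.4765
  (43 − 36.6667)²/36.6667 = 1.0939
  (36 − 48.6319)²/48.6319 = 3.2811
  (66 − 38.5139)²/38.5139 = 19.6159
  (39 − 53.8542)²/53.8542 = 4.0971
  (80 − 67.2569)²/67.2569 = 2.4144
  (32 − 53.2639)²/53.2639 = 8.4889
  (83 − 74.4792)²/74.4792 = 0.9748
χ² = 0.0004 + 1.4765 + 1.0939 + 3.2811 + 19.6159 + 4.0971 + 2.4144 + 8.4889 + 0.9748 = 41.443

41.443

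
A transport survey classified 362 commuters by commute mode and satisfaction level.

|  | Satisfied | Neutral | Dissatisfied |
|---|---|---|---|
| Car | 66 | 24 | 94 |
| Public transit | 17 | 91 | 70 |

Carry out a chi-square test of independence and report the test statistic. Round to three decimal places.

71.395

Row totals: 184, 178. Column totals: 83, 115, 164. Grand total N = 362.
Expected counts (row total × column total / N):
  Car, Satisfied: 184×83/362 = 42.1878
  Car, Neutral: 184×115/362 = 58.4530
  Car, Dissatisfied: 184×164/362 = 83.3591
  Public transit, Satisfied: 178×83/362 = 40.8122
  Public transit, Neutral: 178×115/362 = 56.5470
  Public transit, Dissatisfied: 178×164/362 = 80.6409
Contributions (O − E)²/E:
  (66 − 42.1878)²/42.1878 = 13.4404
  (24 − 58.4530)²/58.4530 = 20.3071
  (94 − 83.3591)²/83.3591 = 1.3583
  (17 − 40.8122)²/40.8122 = 13.8934
  (91 − 56.5470)²/56.5470 = 20.9916
  (70 − 80.6409)²/80.6409 = 1.4041
χ² = 13.4404 + 20.3071 + 1.3583 + 13.8934 + 20.9916 + 1.4041 = 71.395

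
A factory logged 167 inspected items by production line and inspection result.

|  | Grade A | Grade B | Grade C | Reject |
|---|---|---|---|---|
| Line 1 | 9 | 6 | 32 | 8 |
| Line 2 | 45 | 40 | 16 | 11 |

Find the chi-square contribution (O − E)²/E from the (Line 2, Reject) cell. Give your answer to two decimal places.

0.24

Row total (Line 2) = 112; column total (Reject) = 19; N = 167.
Expected count E = 112 × 19 / 167 = 12.7425.
Contribution = (O − E)²/E = (11 − 12.7425)² / 12.7425 = 0.24.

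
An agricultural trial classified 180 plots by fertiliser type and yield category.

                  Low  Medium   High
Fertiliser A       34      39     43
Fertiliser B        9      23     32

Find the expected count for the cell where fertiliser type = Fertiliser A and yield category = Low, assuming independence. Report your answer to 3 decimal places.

27.711

Row total (Fertiliser A) = 116; column total (Low) = 43; grand total N = 180.
Expected count = (row total × column total) / N = 116 × 43 / 180 = 27.711.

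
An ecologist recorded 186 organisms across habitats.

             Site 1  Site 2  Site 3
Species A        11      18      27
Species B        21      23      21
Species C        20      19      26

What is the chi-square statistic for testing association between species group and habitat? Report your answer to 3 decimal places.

4.305

Row totals: 56, 65, 65. Column totals: 52, 60, 74. Grand total N = 186.
Expected counts (row total × column total / N):
  Species A, Site 1: 56×52/186 = 15.6559
  Species A, Site 2: 56×60/186 = 18.0645
  Species A, Site 3: 56×74/186 = 22.2796
  Species B, Site 1: 65×52/186 = 18.1720
  Species B, Site 2: 65×60/186 = 20.9677
  Species B, Site 3: 65×74/186 = 25.8602
  Species C, Site 1: 65×52/186 = 18.1720
  Species C, Site 2: 65×60/186 = 20.9677
  Species C, Site 3: 65×74/186 = 25.8602
Contributions (O − E)²/E:
  (11 − 15.6559)²/15.6559 = 1.3846
  (18 − 18.0645)²/18.0645 = 0.0002
  (27 − 22.2796)²/22.2796 = 1.0001
  (21 − 18.1720)²/18.1720 = 0.4401
  (23 − 20.9677)²/20.9677 = 0.1970
  (21 − 25.8602)²/25.8602 = 0.9134
  (20 − 18.1720)²/18.1720 = 0.1839
  (19 − 20.9677)²/20.9677 = 0.1847
  (26 − 25.8602)²/25.8602 = 0.0008
χ² = 1.3846 + 0.0002 + 1.0001 + 0.4401 + 0.1970 + 0.9134 + 0.1839 + 0.1847 + 0.0008 = 4.305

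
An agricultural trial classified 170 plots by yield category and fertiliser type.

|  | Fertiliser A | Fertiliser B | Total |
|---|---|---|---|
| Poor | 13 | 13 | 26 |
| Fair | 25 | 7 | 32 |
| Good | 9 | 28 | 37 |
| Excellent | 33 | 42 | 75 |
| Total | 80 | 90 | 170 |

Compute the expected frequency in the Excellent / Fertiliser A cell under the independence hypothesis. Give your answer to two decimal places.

35.29

Row total (Excellent) = 75; column total (Fertiliser A) = 80; grand total N = 170.
Expected count = (row total × column total) / N = 75 × 80 / 170 = 35.29.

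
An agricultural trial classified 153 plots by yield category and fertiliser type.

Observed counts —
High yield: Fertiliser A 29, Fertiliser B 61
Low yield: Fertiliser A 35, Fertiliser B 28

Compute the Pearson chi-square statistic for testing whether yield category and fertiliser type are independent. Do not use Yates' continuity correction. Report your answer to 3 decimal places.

Row totals: 90, 63. Column totals: 64, 89. Grand total N = 153.
Expected counts (row total × column total / N):
  High yield, Fertiliser A: 90×64/153 = 37.6471
  High yield, Fertiliser B: 90×89/153 = 52.3529
  Low yield, Fertiliser A: 63×64/153 = 26.3529
  Low yield, Fertiliser B: 63×89/153 = 36.6471
Contributions (O − E)²/E:
  (29 − 37.6471)²/37.6471 = 1.9861
  (61 − 52.3529)²/52.3529 = 1.4282
  (35 − 26.3529)²/26.3529 = 2.8373
  (28 − 36.6471)²/36.6471 = 2.0403
χ² = 1.9861 + 1.4282 + 2.8373 + 2.0403 = 8.292

8.292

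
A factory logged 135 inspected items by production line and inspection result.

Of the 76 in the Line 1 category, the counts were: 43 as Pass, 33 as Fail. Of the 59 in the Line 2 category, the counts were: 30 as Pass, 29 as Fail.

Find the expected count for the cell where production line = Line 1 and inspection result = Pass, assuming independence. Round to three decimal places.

41.096

Row total (Line 1) = 76; column total (Pass) = 73; grand total N = 135.
Expected count = (row total × column total) / N = 76 × 73 / 135 = 41.096.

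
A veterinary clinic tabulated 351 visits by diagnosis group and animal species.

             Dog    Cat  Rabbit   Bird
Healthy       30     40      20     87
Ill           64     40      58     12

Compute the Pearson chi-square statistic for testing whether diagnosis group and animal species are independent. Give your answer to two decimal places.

87.61

Row totals: 177, 174. Column totals: 94, 80, 78, 99. Grand total N = 351.
Expected counts (row total × column total / N):
  Healthy, Dog: 177×94/351 = 47.402
  Healthy, Cat: 177×80/351 = 40.342
  Healthy, Rabbit: 177×78/351 = 39.333
  Healthy, Bird: 177×99/351 = 49.923
  Ill, Dog: 174×94/351 = 46.598
  Ill, Cat: 174×80/351 = 39.658
  Ill, Rabbit: 174×78/351 = 38.667
  Ill, Bird: 174×99/351 = 49.077
Contributions (O − E)²/E:
  (30 − 47.402)²/47.402 = 6.3885
  (40 − 40.342)²/40.342 = 0.0029
  (20 − 39.333)²/39.333 = 9.5026
  (87 − 49.923)²/49.923 = 27.5365
  (64 − 46.598)²/46.598 = 6.4988
  (40 − 39.658)²/39.658 = 0.0029
  (58 − 38.667)²/38.667 = 9.6663
  (12 − 49.077)²/49.077 = 28.0112
χ² = 6.3885 + 0.0029 + 9.5026 + 27.5365 + 6.4988 + 0.0029 + 9.6663 + 28.0112 = 87.61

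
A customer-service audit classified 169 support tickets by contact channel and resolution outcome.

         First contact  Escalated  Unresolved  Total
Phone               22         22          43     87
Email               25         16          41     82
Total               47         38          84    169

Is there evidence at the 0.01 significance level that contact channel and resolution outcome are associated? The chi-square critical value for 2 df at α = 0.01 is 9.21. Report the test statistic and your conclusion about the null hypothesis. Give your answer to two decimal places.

1.04; fail to reject H₀

Grand total N = 169.
Expected counts (row total × column total / N):
  Phone, First contact: 87×47/169 = 24.195
  Phone, Escalated: 87×38/169 = 19.562
  Phone, Unresolved: 87×84/169 = 43.243
  Email, First contact: 82×47/169 = 22.805
  Email, Escalated: 82×38/169 = 18.438
  Email, Unresolved: 82×84/169 = 40.757
Contributions (O − E)²/E:
  (22 − 24.195)²/24.195 = 0.1991
  (22 − 19.562)²/19.562 = 0.3038
  (43 − 43.243)²/43.243 = 0.0014
  (25 − 22.805)²/22.805 = 0.2113
  (16 − 18.438)²/18.438 = 0.3224
  (41 − 40.757)²/40.757 = 0.0014
χ² = 0.1991 + 0.3038 + 0.0014 + 0.2113 + 0.3224 + 0.0014 = 1.04
df = (2−1)(3−1) = 2. Since 1.04 < 9.21, fail to reject the null hypothesis of independence at α = 0.01.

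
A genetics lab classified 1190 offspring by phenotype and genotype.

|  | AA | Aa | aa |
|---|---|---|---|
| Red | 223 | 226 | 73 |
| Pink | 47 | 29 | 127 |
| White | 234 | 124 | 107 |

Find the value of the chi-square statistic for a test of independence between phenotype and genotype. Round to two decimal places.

205.70

Row totals: 522, 203, 465. Column totals: 504, 379, 307. Grand total N = 1190.
Expected counts (row total × column total / N):
  Red, AA: 522×504/1190 = 221.082
  Red, Aa: 522×379/1190 = 166.250
  Red, aa: 522×307/1190 = 134.667
  Pink, AA: 203×504/1190 = 85.976
  Pink, Aa: 203×379/1190 = 64.653
  Pink, aa: 203×307/1190 = 52.371
  White, AA: 465×504/1190 = 196.941
  White, Aa: 465×379/1190 = 148.097
  White, aa: 465×307/1190 = 119.962
Contributions (O − E)²/E:
  (223 − 221.082)²/221.082 = 0.0166
  (226 − 166.250)²/166.250 = 21.4741
  (73 − 134.667)²/134.667 = 28.2387
  (47 − 85.976)²/85.976 = 17.6692
  (29 − 64.653)²/64.653 = 19.6609
  (127 − 52.371)²/52.371 = 106.3468
  (234 − 196.941)²/196.941 = 6.9735
  (124 − 148.097)²/148.097 = 3.9208
  (107 − 119.962)²/119.962 = 1.4006
χ² = 0.0166 + 21.4741 + 28.2387 + 17.6692 + 19.6609 + 106.3468 + 6.9735 + 3.9208 + 1.4006 = 205.70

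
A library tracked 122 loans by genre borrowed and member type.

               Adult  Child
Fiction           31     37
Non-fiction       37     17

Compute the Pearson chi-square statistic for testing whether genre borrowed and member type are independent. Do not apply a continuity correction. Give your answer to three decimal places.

6.415

Row totals: 68, 54. Column totals: 68, 54. Grand total N = 122.
Expected counts (row total × column total / N):
  Fiction, Adult: 68×68/122 = 37.9016
  Fiction, Child: 68×54/122 = 30.0984
  Non-fiction, Adult: 54×68/122 = 30.0984
  Non-fiction, Child: 54×54/122 = 23.9016
Contributions (O − E)²/E:
  (31 − 37.9016)²/37.9016 = 1.2567
  (37 − 30.0984)²/30.0984 = 1.5825
  (37 − 30.0984)²/30.0984 = 1.5825
  (17 − 23.9016)²/23.9016 = 1.9928
χ² = 1.2567 + 1.5825 + 1.5825 + 1.9928 = 6.415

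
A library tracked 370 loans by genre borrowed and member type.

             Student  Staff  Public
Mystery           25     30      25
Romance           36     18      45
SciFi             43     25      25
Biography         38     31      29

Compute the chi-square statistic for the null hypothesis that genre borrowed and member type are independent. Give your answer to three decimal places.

Row totals: 80, 99, 93, 98. Column totals: 142, 104, 124. Grand total N = 370.
Expected counts (row total × column total / N):
  Mystery, Student: 80×142/370 = 30.7027
  Mystery, Staff: 80×104/370 = 22.4865
  Mystery, Public: 80×124/370 = 26.8108
  Romance, Student: 99×142/370 = 37.9946
  Romance, Staff: 99×104/370 = 27.8270
  Romance, Public: 99×124/370 = 33.1784
  SciFi, Student: 93×142/370 = 35.6919
  SciFi, Staff: 93×104/370 = 26.1405
  SciFi, Public: 93×124/370 = 31.1676
  Biography, Student: 98×142/370 = 37.6108
  Biography, Staff: 98×104/370 = 27.5459
  Biography, Public: 98×124/370 = 32.8432
Contributions (O − E)²/E:
  (25 − 30.7027)²/30.7027 = 1.0592
  (30 − 22.4865)²/22.4865 = 2.5105
  (25 − 26.8108)²/26.8108 = 0.1223
  (36 − 37.9946)²/37.9946 = 0.1047
  (18 − 27.8270)²/27.8270 = 3.4704
  (45 − 33.1784)²/33.1784 = 4.2121
  (43 − 35.6919)²/35.6919 = 1.4964
  (25 − 26.1405)²/26.1405 = 0.0498
  (25 − 31.1676)²/31.1676 = 1.2205
  (38 − 37.6108)²/37.6108 = 0.0040
  (31 − 27.5459)²/27.5459 = 0.4331
  (29 − 32.8432)²/32.8432 = 0.4497
χ² = 1.0592 + 2.5105 + 0.1223 + 0.1047 + 3.4704 + 4.2121 + 1.4964 + 0.0498 + 1.2205 + 0.0040 + 0.4331 + 0.4497 = 15.133

15.133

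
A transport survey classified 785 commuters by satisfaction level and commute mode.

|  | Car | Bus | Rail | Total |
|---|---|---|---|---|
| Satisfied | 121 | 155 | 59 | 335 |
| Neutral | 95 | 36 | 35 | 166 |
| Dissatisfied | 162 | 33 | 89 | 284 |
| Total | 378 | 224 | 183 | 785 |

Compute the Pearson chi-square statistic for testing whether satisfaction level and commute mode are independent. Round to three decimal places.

98.570

Grand total N = 785.
Expected counts (row total × column total / N):
  Satisfied, Car: 335×378/785 = 161.3121
  Satisfied, Bus: 335×224/785 = 95.5924
  Satisfied, Rail: 335×183/785 = 78.0955
  Neutral, Car: 166×378/785 = 79.9338
  Neutral, Bus: 166×224/785 = 47.3682
  Neutral, Rail: 166×183/785 = 38.6981
  Dissatisfied, Car: 284×378/785 = 136.7541
  Dissatisfied, Bus: 284×224/785 = 81.0395
  Dissatisfied, Rail: 284×183/785 = 66.2064
Contributions (O − E)²/E:
  (121 − 161.3121)²/161.3121 = 10.0740
  (155 − 95.5924)²/95.5924 = 36.9199
  (59 − 78.0955)²/78.0955 = 4.6691
  (95 − 79.9338)²/79.9338 = 2.8397
  (36 − 47.3682)²/47.3682 = 2.7283
  (35 − 38.6981)²/38.6981 = 0.3534
  (162 − 136.7541)²/136.7541 = 4.6606
  (33 − 81.0395)²/81.0395 = 28.4774
  (89 − 66.2064)²/66.2064 = 7.8474
χ² = 10.0740 + 36.9199 + 4.6691 + 2.8397 + 2.7283 + 0.3534 + 4.6606 + 28.4774 + 7.8474 = 98.570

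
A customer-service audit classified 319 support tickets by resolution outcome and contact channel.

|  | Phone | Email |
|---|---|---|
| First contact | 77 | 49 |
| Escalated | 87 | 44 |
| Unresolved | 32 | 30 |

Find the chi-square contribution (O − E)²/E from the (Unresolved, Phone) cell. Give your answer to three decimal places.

Row total (Unresolved) = 62; column total (Phone) = 196; N = 319.
Expected count E = 62 × 196 / 319 = 38.0940.
Contribution = (O − E)²/E = (32 − 38.0940)² / 38.0940 = 0.975.

0.975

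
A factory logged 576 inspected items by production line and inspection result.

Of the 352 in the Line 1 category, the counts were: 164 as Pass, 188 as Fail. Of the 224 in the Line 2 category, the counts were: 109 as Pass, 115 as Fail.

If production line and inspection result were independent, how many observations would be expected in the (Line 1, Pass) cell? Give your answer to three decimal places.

Row total (Line 1) = 352; column total (Pass) = 273; grand total N = 576.
Expected count = (row total × column total) / N = 352 × 273 / 576 = 166.833.

166.833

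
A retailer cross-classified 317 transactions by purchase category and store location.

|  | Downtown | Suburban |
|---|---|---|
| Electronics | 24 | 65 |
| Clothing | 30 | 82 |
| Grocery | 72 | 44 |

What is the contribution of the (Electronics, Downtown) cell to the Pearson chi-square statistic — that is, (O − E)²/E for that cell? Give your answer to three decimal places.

Row total (Electronics) = 89; column total (Downtown) = 126; N = 317.
Expected count E = 89 × 126 / 317 = 35.3754.
Contribution = (O − E)²/E = (24 − 35.3754)² / 35.3754 = 3.658.

3.658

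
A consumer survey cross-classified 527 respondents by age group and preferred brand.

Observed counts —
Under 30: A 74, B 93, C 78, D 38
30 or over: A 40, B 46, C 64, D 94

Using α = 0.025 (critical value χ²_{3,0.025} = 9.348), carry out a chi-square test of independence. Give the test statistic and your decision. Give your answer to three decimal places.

Row totals: 283, 244. Column totals: 114, 139, 142, 132. Grand total N = 527.
Expected counts (row total × column total / N):
  Under 30, A: 283×114/527 = 61.21822
  Under 30, B: 283×139/527 = 74.64326
  Under 30, C: 283×142/527 = 76.25427
  Under 30, D: 283×132/527 = 70.88425
  30 or over, A: 244×114/527 = 52.78178
  30 or over, B: 244×139/527 = 64.35674
  30 or over, C: 244×142/527 = 65.74573
  30 or over, D: 244×132/527 = 61.11575
Contributions (O − E)²/E:
  (74 − 61.21822)²/61.21822 = 2.6687
  (93 − 74.64326)²/74.64326 = 4.5144
  (78 − 76.25427)²/76.25427 = 0.0400
  (38 − 70.88425)²/70.88425 = 15.2555
  (40 − 52.78178)²/52.78178 = 3.0953
  (46 − 64.35674)²/64.35674 = 5.2360
  (64 − 65.74573)²/65.74573 = 0.0464
  (94 − 61.11575)²/61.11575 = 17.6939
χ² = 2.6687 + 4.5144 + 0.0400 + 15.2555 + 3.0953 + 5.2360 + 0.0464 + 17.6939 = 48.550
df = (2−1)(4−1) = 3. Since 48.550 > 9.348, reject the null hypothesis of independence at α = 0.025.

48.550; reject H₀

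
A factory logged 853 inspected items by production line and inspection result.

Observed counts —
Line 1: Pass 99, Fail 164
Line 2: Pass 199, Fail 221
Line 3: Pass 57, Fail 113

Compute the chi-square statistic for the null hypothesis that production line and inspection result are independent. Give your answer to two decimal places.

Row totals: 263, 420, 170. Column totals: 355, 498. Grand total N = 853.
Expected counts (row total × column total / N):
  Line 1, Pass: 263×355/853 = 109.455
  Line 1, Fail: 263×498/853 = 153.545
  Line 2, Pass: 420×355/853 = 174.795
  Line 2, Fail: 420×498/853 = 245.205
  Line 3, Pass: 170×355/853 = 70.750
  Line 3, Fail: 170×498/853 = 99.250
Contributions (O − E)²/E:
  (99 − 109.455)²/109.455 = 0.9986
  (164 − 153.545)²/153.545 = 0.7119
  (199 − 174.795)²/174.795 = 3.3518
  (221 − 245.205)²/245.205 = 2.3894
  (57 − 70.750)²/70.750 = 2.6723
  (113 − 99.250)²/99.250 = 1.9049
χ² = 0.9986 + 0.7119 + 3.3518 + 2.3894 + 2.6723 + 1.9049 = 12.03

12.03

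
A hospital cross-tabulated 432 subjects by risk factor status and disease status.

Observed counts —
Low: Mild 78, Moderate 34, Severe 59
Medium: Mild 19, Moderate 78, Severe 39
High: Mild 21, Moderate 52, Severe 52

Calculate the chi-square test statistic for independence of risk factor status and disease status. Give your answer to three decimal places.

Row totals: 171, 136, 125. Column totals: 118, 164, 150. Grand total N = 432.
Expected counts (row total × column total / N):
  Low, Mild: 171×118/432 = 46.70833
  Low, Moderate: 171×164/432 = 64.91667
  Low, Severe: 171×150/432 = 59.37500
  Medium, Mild: 136×118/432 = 37.14815
  Medium, Moderate: 136×164/432 = 51.62963
  Medium, Severe: 136×150/432 = 47.22222
  High, Mild: 125×118/432 = 34.14352
  High, Moderate: 125×164/432 = 47.45370
  High, Severe: 125×150/432 = 43.40278
Contributions (O − E)²/E:
  (78 − 46.70833)²/46.70833 = 20.9635
  (34 − 64.91667)²/64.91667 = 14.7241
  (59 − 59.37500)²/59.37500 = 0.0024
  (19 − 37.14815)²/37.14815 = 8.8660
  (78 − 51.62963)²/51.62963 = 13.4689
  (39 − 47.22222)²/47.22222 = 1.4316
  (21 − 34.14352)²/34.14352 = 5.0596
  (52 − 47.45370)²/47.45370 = 0.4356
  (52 − 43.40278)²/43.40278 = 1.7029
χ² = 20.9635 + 14.7241 + 0.0024 + 8.8660 + 13.4689 + 1.4316 + 5.0596 + 0.4356 + 1.7029 = 66.655

66.655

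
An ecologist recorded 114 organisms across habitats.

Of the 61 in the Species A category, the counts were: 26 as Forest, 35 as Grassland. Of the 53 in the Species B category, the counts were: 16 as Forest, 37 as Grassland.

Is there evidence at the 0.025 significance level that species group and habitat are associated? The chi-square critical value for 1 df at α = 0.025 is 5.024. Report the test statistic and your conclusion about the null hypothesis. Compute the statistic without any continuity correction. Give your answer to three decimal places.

1.884; fail to reject H₀

Row totals: 61, 53. Column totals: 42, 72. Grand total N = 114.
Expected counts (row total × column total / N):
  Species A, Forest: 61×42/114 = 22.4737
  Species A, Grassland: 61×72/114 = 38.5263
  Species B, Forest: 53×42/114 = 19.5263
  Species B, Grassland: 53×72/114 = 33.4737
Contributions (O − E)²/E:
  (26 − 22.4737)²/22.4737 = 0.5533
  (35 − 38.5263)²/38.5263 = 0.3228
  (16 − 19.5263)²/19.5263 = 0.6368
  (37 − 33.4737)²/33.4737 = 0.3715
χ² = 0.5533 + 0.3228 + 0.6368 + 0.3715 = 1.884
df = (2−1)(2−1) = 1. Since 1.884 < 5.024, fail to reject the null hypothesis of independence at α = 0.025.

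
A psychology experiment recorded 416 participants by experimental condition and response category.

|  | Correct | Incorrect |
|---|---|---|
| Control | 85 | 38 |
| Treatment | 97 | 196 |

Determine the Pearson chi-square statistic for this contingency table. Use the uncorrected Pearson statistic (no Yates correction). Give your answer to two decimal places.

45.62

Row totals: 123, 293. Column totals: 182, 234. Grand total N = 416.
Expected counts (row total × column total / N):
  Control, Correct: 123×182/416 = 53.8125
  Control, Incorrect: 123×234/416 = 69.1875
  Treatment, Correct: 293×182/416 = 128.1875
  Treatment, Incorrect: 293×234/416 = 164.8125
Contributions (O − E)²/E:
  (85 − 53.8125)²/53.8125 = 18.0750
  (38 − 69.1875)²/69.1875 = 14.0583
  (97 − 128.1875)²/128.1875 = 7.5878
  (196 − 164.8125)²/164.8125 = 5.9016
χ² = 18.0750 + 14.0583 + 7.5878 + 5.9016 = 45.62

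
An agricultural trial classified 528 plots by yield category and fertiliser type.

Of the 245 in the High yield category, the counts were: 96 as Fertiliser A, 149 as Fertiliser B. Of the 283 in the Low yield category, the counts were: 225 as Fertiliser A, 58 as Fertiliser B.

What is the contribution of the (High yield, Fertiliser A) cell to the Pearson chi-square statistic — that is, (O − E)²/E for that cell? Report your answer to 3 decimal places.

Row total (High yield) = 245; column total (Fertiliser A) = 321; N = 528.
Expected count E = 245 × 321 / 528 = 148.9489.
Contribution = (O − E)²/E = (96 − 148.9489)² / 148.9489 = 18.822.

18.822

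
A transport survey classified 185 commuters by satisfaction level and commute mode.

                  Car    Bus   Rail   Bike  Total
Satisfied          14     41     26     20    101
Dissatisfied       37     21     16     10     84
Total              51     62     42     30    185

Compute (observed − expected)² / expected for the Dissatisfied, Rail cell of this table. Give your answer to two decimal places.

Row total (Dissatisfied) = 84; column total (Rail) = 42; N = 185.
Expected count E = 84 × 42 / 185 = 19.070.
Contribution = (O − E)²/E = (16 − 19.070)² / 19.070 = 0.49.

0.49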